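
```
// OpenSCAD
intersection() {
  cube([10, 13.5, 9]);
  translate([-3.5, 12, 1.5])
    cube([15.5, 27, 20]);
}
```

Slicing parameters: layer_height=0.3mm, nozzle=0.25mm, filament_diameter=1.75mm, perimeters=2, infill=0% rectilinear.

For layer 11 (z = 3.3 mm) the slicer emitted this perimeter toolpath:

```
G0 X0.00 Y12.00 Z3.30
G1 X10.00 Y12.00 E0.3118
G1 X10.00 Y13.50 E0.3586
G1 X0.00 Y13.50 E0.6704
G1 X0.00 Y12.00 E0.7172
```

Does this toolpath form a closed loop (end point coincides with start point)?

Start point (G0): (0.00, 12.00). End point (last G1): the path returns to the start — closed.

yes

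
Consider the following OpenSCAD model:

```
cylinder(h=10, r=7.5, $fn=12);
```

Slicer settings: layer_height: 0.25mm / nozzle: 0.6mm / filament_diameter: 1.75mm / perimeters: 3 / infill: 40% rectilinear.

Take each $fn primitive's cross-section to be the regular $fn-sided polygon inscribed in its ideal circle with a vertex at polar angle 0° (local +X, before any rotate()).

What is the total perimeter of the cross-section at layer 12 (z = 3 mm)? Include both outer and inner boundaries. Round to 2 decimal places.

At z = 3 mm: the r=7.5 cylinder contributes a regular 12-gon of circumradius 7.5 (perimeter = 2·12·7.500·sin(180°/12) = 46.59 mm). Overall, the cross-section is a single solid region. Total boundary length (outer) = 46.59 mm.

46.59 mm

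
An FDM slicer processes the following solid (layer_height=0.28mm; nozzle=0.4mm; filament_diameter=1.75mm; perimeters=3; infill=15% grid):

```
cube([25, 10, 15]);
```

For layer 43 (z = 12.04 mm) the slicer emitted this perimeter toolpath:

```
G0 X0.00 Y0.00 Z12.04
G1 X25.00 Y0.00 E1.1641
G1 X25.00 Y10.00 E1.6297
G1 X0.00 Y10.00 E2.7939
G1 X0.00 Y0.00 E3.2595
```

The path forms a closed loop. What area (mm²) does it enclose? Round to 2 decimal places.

Apply the shoelace formula to the sequence of (X, Y) vertices; enclosed area = 250.00 mm².

250.00 mm²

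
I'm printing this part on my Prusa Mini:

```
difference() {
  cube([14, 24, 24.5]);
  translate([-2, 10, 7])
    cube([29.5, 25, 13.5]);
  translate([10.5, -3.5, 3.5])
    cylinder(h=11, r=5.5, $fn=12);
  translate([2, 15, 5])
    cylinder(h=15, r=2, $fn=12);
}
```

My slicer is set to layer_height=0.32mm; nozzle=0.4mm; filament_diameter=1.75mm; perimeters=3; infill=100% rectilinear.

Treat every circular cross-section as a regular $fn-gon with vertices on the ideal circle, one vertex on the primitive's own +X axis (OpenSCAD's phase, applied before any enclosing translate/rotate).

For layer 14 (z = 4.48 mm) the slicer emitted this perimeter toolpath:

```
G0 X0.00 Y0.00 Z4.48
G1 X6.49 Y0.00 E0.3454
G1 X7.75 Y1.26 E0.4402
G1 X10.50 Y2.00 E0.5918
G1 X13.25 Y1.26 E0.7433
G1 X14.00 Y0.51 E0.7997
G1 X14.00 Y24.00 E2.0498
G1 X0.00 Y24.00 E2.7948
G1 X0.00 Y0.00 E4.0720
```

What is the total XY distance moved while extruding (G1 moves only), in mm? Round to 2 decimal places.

Sum the Euclidean lengths of each G1 segment: total = 76.52 mm.

76.52 mm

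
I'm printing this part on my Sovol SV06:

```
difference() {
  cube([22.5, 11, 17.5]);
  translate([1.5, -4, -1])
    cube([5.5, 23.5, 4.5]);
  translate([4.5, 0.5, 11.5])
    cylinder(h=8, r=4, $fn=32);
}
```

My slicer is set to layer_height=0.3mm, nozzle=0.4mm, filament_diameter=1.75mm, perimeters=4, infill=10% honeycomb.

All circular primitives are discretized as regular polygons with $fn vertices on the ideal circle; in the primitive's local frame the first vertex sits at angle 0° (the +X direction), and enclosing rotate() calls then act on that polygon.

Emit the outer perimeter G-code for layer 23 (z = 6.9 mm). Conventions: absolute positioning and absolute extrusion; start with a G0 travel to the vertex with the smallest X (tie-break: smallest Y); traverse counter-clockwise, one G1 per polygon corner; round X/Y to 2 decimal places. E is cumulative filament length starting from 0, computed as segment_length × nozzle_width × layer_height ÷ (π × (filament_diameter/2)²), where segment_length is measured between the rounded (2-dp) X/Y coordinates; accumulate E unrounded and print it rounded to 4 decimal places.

G0 X0.00 Y0.00 Z6.90
G1 X22.50 Y0.00 E1.1225
G1 X22.50 Y11.00 E1.6713
G1 X0.00 Y11.00 E2.7939
G1 X0.00 Y0.00 E3.3426

At z = 6.9 mm: the cube (footprint 22.5×11) is included at this height; the cube at (1.5, -4) is absent (z outside [-1, 3.5]); the cylinder at (4.5, 0.5) is absent (z outside [11.5, 19.5]); Taking the first minus the rest: none of the subtracted shapes is present at this height, so the 22.5×11 cube is unchanged — 1 connected region. The outline is a single polygon with 4 vertices. Extrusion per mm of travel: 0.4 × 0.3 / (π × 0.875²) = 0.049890. Accumulating E over each segment gives final E = 3.3426.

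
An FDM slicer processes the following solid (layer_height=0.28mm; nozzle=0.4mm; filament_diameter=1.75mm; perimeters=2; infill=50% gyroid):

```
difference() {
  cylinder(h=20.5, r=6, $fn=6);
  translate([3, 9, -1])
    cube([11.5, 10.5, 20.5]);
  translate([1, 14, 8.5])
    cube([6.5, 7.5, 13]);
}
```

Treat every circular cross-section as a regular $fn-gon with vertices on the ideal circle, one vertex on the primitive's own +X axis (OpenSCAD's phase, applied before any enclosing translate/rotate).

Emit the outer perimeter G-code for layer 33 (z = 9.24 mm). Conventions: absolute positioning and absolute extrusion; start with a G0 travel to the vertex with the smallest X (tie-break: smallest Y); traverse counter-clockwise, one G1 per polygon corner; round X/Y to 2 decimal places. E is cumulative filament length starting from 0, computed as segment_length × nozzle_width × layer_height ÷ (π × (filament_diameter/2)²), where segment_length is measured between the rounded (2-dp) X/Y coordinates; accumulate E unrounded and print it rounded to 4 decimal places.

G0 X-6.00 Y0.00 Z9.24
G1 X-3.00 Y-5.20 E0.2795
G1 X3.00 Y-5.20 E0.5589
G1 X6.00 Y0.00 E0.8385
G1 X3.00 Y5.20 E1.1180
G1 X-3.00 Y5.20 E1.3974
G1 X-6.00 Y0.00 E1.6769

At z = 9.24 mm: the cylinder: section is a regular 6-gon, circumradius r=6; the cube at (3, 9) (footprint 11.5×10.5) is included at this height; the 6.5×7.5 cube at (1, 14) contributes its full rectangle; After the difference (first − rest): starting from the r=6 cylinder, the 11.5×10.5 cube at (3, 9) misses the remaining region (no effect); the 6.5×7.5 cube at (1, 14) misses the remaining region (no effect) — 1 connected region. The outline is a single polygon with 6 vertices. Extrusion per mm of travel: 0.4 × 0.28 / (π × 0.875²) = 0.046564. Accumulating E over each segment gives final E = 1.6769.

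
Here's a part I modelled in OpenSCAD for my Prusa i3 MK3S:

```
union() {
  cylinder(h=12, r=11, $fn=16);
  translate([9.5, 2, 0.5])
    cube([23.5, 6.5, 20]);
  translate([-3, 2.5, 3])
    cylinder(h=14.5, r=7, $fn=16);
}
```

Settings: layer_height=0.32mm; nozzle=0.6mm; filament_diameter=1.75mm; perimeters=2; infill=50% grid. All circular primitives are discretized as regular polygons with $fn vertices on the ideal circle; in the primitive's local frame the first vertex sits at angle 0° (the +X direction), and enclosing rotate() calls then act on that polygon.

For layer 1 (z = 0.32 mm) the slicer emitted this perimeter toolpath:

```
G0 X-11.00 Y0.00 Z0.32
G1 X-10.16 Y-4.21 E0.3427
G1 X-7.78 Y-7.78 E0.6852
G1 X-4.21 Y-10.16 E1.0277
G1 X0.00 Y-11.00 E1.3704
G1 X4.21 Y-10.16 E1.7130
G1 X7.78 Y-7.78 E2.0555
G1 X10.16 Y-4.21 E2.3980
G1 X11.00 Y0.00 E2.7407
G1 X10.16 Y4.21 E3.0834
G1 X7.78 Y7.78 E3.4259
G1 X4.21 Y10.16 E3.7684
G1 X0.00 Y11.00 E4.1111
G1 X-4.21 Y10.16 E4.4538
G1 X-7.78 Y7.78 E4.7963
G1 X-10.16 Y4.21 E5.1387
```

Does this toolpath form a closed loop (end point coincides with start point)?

Start point (G0): (-11.00, 0.00). End point (last G1): the path does not return to the start — open.

no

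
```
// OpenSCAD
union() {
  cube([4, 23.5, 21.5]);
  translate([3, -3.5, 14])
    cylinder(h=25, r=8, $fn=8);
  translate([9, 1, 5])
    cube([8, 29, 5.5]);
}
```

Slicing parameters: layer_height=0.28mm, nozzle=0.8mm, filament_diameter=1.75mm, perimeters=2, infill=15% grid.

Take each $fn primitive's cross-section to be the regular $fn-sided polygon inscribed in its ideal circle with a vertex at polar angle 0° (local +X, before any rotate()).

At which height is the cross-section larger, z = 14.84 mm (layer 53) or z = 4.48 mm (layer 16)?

layer 53 (z = 14.84 mm)

Layer 53 (z = 14.84): the cube (footprint 4×23.5) is included at this height (area 94.00 mm²); the r=8 cylinder at (3, -3.5) gives a regular 8-gon of circumradius 8 (constant along its height) (area = (8/2)·8.000²·sin(360°/8) = 181.02 mm²); the cube at (9, 1) is absent (z outside [5, 10.5]); Merging all regions: the regions partially overlap — summed areas 275.02 mm² minus the doubly-counted overlap 15.93 mm² gives 259.09 mm² — area = 259.09 mm². So its area = 259.09 mm². Layer 16 (z = 4.48): the cube (footprint 4×23.5) is included at this height (area 94.00 mm²); the cylinder at (3, -3.5) is not intersected at this z (z outside [14, 39]); the cube at (9, 1) is absent (z outside [5, 10.5]); Combining (union): only the 4×23.5 cube is present, so the union is just that shape — area = 94.00 mm². So its area = 94.00 mm². Layer 53 is larger (259.09 vs 94.00 mm²).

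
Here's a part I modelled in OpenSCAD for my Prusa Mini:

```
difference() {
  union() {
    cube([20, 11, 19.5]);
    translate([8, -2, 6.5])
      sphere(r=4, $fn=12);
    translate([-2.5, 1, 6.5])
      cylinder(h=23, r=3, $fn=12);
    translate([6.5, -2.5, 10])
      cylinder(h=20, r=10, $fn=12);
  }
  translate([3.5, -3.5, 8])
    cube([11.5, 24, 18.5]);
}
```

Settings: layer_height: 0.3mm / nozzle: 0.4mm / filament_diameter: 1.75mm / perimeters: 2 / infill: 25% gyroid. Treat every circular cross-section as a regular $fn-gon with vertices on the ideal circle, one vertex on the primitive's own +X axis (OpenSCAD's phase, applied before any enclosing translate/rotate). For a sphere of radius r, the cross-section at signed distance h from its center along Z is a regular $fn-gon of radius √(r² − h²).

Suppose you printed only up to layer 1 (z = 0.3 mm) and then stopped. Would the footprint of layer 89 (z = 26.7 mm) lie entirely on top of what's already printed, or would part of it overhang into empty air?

Compare the two slices. At z = 0.3: the 20×11 cube contributes its full rectangle (area 220.00 mm²); the sphere at (8, -2) does not reach this height (|z−center|=6.200 > r=4); the cylinder at (-2.5, 1) is absent (z outside [6.5, 29.5]); the cylinder at (6.5, -2.5) is not intersected at this z (z outside [10, 30]); Taking the union: only the 20×11 cube is present, so the union is just that shape — area = 220.00 mm²; the cube at (3.5, -3.5) does not reach this height (z outside [8, 26.5]); Subtracting the remaining from the first: none of the subtracted shapes is present at this height, so that combined region is unchanged — area = 220.00 mm². At z = 26.7: the cube does not reach this height (z outside [0, 19.5]); the sphere at (8, -2) does not reach this height (|z−center|=20.200 > r=4); the r=3 cylinder at (-2.5, 1) gives a regular 12-gon of circumradius 3 (constant along its height) (area = (12/2)·3.000²·sin(360°/12) = 27.00 mm²); the r=10 cylinder at (6.5, -2.5) gives a regular 12-gon of circumradius 10 (constant along its height) (area = (12/2)·10.000²·sin(360°/12) = 300.00 mm²); Taking the union: the regions partially overlap — summed areas 327.00 mm² minus the doubly-counted overlap 13.31 mm² gives 313.69 mm² — area = 313.69 mm²; the cube at (3.5, -3.5) does not reach this height (z outside [8, 26.5]); After the difference (first − rest): none of the subtracted shapes is present at this height, so the result so far is unchanged — area = 313.69 mm². Checking containment: at z = 26.7 the cross-section extends beyond the z = 0.3 cross-section by about 220.58 mm².

part overhangs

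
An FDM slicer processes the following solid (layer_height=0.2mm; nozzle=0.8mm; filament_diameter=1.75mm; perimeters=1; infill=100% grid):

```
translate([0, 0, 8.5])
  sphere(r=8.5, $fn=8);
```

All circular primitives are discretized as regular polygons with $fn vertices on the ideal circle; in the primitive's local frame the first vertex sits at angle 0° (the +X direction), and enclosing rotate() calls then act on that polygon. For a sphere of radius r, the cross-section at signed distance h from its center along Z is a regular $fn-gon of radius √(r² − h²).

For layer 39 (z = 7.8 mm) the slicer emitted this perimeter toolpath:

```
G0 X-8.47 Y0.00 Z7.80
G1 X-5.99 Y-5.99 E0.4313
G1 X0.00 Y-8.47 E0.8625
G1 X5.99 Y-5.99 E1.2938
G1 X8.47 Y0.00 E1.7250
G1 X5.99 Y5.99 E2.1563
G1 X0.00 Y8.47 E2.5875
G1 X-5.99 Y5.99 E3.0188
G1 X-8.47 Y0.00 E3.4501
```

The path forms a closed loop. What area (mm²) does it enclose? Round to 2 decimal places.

Apply the shoelace formula to the sequence of (X, Y) vertices; enclosed area = 202.94 mm².

202.94 mm²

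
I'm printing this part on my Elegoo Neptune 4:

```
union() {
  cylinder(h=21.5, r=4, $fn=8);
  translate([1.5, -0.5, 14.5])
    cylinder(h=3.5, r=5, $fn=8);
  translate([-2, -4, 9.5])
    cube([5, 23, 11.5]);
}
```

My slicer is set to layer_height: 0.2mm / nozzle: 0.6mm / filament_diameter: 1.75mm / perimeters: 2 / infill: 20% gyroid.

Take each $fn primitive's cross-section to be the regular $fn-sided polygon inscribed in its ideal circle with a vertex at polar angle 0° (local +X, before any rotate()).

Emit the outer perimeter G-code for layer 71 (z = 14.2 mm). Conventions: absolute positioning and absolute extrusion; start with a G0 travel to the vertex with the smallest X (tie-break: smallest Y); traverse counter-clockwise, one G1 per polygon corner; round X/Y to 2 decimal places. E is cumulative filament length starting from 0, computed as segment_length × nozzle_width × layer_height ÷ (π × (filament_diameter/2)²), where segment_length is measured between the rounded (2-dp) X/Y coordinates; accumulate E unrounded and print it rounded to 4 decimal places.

G0 X-4.00 Y0.00 Z14.20
G1 X-2.83 Y-2.83 E0.1528
G1 X-2.00 Y-3.17 E0.1975
G1 X-2.00 Y-4.00 E0.2389
G1 X3.00 Y-4.00 E0.4884
G1 X3.00 Y-2.41 E0.5677
G1 X4.00 Y0.00 E0.6979
G1 X3.00 Y2.41 E0.8281
G1 X3.00 Y19.00 E1.6557
G1 X-2.00 Y19.00 E1.9052
G1 X-2.00 Y3.17 E2.6950
G1 X-2.83 Y2.83 E2.7397
G1 X-4.00 Y0.00 E2.8925

At z = 14.2 mm: the cylinder: section is a regular 8-gon, circumradius r=4; the cylinder at (1.5, -0.5) does not reach this height (z outside [14.5, 18]); the cube at (-2, -4) is present — its section is the full 5×23 rectangle; Merging all regions: the regions partially overlap (shared area 34.56 mm²), so overlapping operands fuse into one piece — 1 connected region. The outline is a single polygon with 12 vertices. Extrusion per mm of travel: 0.6 × 0.2 / (π × 0.875²) = 0.049890. Accumulating E over each segment gives final E = 2.8925.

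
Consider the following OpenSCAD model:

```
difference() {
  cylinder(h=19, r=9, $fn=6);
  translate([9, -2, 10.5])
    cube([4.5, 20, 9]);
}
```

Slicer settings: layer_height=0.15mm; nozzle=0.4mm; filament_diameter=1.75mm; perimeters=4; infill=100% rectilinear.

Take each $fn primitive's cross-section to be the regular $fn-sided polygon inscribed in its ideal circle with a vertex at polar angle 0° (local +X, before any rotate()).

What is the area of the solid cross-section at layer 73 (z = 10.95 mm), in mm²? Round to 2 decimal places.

At z = 10.95 mm: the r=9 cylinder contributes a regular 6-gon of circumradius 9 (area = (6/2)·9.000²·sin(360°/6) = 210.44 mm²); the 4.5×20 cube at (9, -2) contributes its full rectangle (area 90.00 mm²); Subtracting the remaining from the first: starting from the r=9 cylinder (210.44 mm²), the 4.5×20 cube at (9, -2) misses the remaining region (no effect) — area = 210.44 mm². Overall, the cross-section is a single solid region. Net area = 210.44 mm².

210.44 mm²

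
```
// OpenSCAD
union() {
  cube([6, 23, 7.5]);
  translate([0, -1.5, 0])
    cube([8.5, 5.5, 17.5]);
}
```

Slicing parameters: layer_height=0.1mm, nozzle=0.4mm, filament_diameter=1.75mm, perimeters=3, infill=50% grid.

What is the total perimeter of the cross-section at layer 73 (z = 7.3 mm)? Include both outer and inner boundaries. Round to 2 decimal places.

At z = 7.3 mm: the 6×23 cube contributes its full rectangle (perimeter 58.00 mm); the cube at (0, -1.5) is present — its section is the full 8.5×5.5 rectangle (perimeter 28.00 mm); Combining (union): the regions partially overlap (shared area 24.00 mm²), so the edge portions inside another operand are dropped and the merged outline is re-measured after clipping — boundary = 66.00 mm. Overall, the cross-section is a single solid region. Total boundary length (outer) = 66.00 mm.

66.00 mm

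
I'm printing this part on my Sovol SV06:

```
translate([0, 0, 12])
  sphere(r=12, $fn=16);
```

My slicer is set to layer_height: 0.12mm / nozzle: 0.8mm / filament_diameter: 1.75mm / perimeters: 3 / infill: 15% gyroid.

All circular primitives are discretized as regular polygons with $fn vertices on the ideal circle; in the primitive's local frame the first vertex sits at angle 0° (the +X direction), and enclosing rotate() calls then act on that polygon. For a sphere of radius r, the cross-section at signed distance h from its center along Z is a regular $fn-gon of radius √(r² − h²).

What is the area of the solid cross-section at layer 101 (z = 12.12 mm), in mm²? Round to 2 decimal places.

At z = 12.12 mm: the r=12 sphere contributes a regular 16-gon of circumradius √(12²−0.12²) = 11.999 (area = (16/2)·11.999²·sin(360°/16) = 440.81 mm²). Overall, the cross-section is a single solid region. Net area = 440.81 mm².

440.81 mm²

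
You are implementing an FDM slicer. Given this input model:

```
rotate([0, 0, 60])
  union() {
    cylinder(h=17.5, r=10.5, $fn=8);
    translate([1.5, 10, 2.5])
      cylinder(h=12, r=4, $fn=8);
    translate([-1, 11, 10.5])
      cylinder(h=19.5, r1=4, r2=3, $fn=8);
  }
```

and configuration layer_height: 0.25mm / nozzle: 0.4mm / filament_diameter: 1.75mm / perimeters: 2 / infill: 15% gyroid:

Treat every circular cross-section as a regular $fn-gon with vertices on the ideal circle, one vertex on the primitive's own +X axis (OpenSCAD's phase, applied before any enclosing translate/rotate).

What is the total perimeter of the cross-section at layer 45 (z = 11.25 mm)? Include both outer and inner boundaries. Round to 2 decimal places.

73.52 mm

At z = 11.25 mm: the r=10.5 cylinder contributes a regular 8-gon of circumradius 10.5 (perimeter = 2·8·10.500·sin(180°/8) = 64.29 mm); the r=4 cylinder at (1.5, 10) contributes a regular 8-gon of circumradius 4 (perimeter = 2·8·4.000·sin(180°/8) = 24.49 mm); the cone at (-1, 11) (r1=4→r2=3) has section circumradius 3.962 here — a regular 8-gon (perimeter = 2·8·3.962·sin(180°/8) = 24.26 mm); Combining (union): the regions partially overlap (shared area 47.74 mm²), so the edge portions inside another operand are dropped and the merged outline is re-measured after clipping — boundary = 73.52 mm; (whole slice rotated 60° about Z — lengths, areas and connectivity unchanged). Overall, the cross-section is a single solid region. Total boundary length (outer) = 73.52 mm.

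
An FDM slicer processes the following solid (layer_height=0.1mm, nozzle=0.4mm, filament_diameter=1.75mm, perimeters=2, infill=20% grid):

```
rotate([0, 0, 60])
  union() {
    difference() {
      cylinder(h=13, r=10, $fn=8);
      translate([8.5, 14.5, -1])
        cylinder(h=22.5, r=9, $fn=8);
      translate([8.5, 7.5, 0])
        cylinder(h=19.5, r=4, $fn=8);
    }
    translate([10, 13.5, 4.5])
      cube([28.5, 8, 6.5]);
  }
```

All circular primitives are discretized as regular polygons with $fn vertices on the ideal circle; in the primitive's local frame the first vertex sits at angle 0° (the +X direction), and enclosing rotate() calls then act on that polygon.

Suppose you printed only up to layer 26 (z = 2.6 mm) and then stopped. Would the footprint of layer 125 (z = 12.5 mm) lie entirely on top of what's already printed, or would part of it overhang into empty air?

Compare the two slices. At z = 2.6: the r=10 cylinder contributes a regular 8-gon of circumradius 10 (area = (8/2)·10.000²·sin(360°/8) = 282.84 mm²); the r=9 cylinder at (8.5, 14.5) gives a regular 8-gon of circumradius 9 (constant along its height) (area = (8/2)·9.000²·sin(360°/8) = 229.10 mm²); the r=4 cylinder at (8.5, 7.5) gives a regular 8-gon of circumradius 4 (constant along its height) (area = (8/2)·4.000²·sin(360°/8) = 45.25 mm²); Taking the first minus the rest: starting from the r=10 cylinder (282.84 mm²), the r=9 cylinder at (8.5, 14.5) partially overlaps it — only the 5.31 mm² overlap (of its 229.10 mm²) is removed, clipping the outline; the r=4 cylinder at (8.5, 7.5) partially overlaps it — only the 5.78 mm² overlap (of its 45.25 mm²) is removed, clipping the outline — area = 271.75 mm²; the cube at (10, 13.5) does not reach this height (z outside [4.5, 11]); Merging all regions: only that combined region is present, so the union is just that shape — area = 271.75 mm²; (whole slice rotated 60° about Z — lengths, areas and connectivity unchanged). At z = 12.5: the r=10 cylinder gives a regular 8-gon of circumradius 10 (constant along its height) (area = (8/2)·10.000²·sin(360°/8) = 282.84 mm²); the r=9 cylinder at (8.5, 14.5) contributes a regular 8-gon of circumradius 9 (area = (8/2)·9.000²·sin(360°/8) = 229.10 mm²); the r=4 cylinder at (8.5, 7.5) contributes a regular 8-gon of circumradius 4 (area = (8/2)·4.000²·sin(360°/8) = 45.25 mm²); After the difference (first − rest): starting from the r=10 cylinder (282.84 mm²), the r=9 cylinder at (8.5, 14.5) partially overlaps it — only the 5.31 mm² overlap (of its 229.10 mm²) is removed, clipping the outline; the r=4 cylinder at (8.5, 7.5) partially overlaps it — only the 5.78 mm² overlap (of its 45.25 mm²) is removed, clipping the outline — area = 271.75 mm²; the cube at (10, 13.5) is not intersected at this z (z outside [4.5, 11]); Combining (union): only that combined region is present, so the union is just that shape — area = 271.75 mm²; (whole slice rotated 60° about Z — lengths, areas and connectivity unchanged). Checking containment: the cross-section at z = 12.5 is a subset of the cross-section at z = 2.6.

entirely on top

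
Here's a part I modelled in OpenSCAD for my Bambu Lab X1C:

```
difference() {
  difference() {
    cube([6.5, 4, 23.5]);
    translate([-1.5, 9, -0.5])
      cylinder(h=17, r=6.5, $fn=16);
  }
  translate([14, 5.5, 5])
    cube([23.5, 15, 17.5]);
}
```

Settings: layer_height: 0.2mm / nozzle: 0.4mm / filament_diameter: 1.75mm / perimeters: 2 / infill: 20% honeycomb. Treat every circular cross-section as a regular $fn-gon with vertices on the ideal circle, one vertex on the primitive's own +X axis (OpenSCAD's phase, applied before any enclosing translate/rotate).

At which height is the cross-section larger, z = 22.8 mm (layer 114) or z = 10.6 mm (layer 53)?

layer 114 (z = 22.8 mm)

Layer 114 (z = 22.8): the 6.5×4 cube contributes its full rectangle (area 26.00 mm²); the cylinder at (-1.5, 9) does not reach this height (z outside [-0.5, 16.5]); After the difference (first − rest): none of the subtracted shapes is present at this height, so the 6.5×4 cube is unchanged — area = 26.00 mm²; the cube at (14, 5.5) does not reach this height (z outside [5, 22.5]); After the difference (first − rest): none of the subtracted shapes is present at this height, so the result so far is unchanged — area = 26.00 mm². So its area = 26.00 mm². Layer 53 (z = 10.6): the cube (footprint 6.5×4) is included at this height (area 26.00 mm²); the cylinder at (-1.5, 9): section is a regular 16-gon, circumradius r=6.5 (area = (16/2)·6.500²·sin(360°/16) = 129.35 mm²); Taking the first minus the rest: starting from the 6.5×4 cube (26.00 mm²), the r=6.5 cylinder at (-1.5, 9) partially overlaps it — only the 1.85 mm² overlap (of its 129.35 mm²) is removed, clipping the outline — area = 24.15 mm²; the cube at (14, 5.5) (footprint 23.5×15) is included at this height (area 352.50 mm²); After the difference (first − rest): starting from the result so far (24.15 mm²), the 23.5×15 cube at (14, 5.5) misses the remaining region (no effect) — area = 24.15 mm². So its area = 24.15 mm². Layer 114 is larger (26.00 vs 24.15 mm²).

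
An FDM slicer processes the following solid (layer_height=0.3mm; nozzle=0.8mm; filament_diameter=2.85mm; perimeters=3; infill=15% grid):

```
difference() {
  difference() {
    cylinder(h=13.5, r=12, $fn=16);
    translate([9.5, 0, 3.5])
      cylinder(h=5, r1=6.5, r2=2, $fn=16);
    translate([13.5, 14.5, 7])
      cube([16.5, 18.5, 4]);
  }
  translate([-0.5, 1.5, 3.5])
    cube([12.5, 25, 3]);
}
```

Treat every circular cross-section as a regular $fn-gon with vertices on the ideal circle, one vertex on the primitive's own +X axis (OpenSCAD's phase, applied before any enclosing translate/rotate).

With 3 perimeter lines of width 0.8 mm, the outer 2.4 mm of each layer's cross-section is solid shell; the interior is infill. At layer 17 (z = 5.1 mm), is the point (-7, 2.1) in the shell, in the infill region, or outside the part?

At z = 5.1 mm: the r=12 cylinder contributes a regular 16-gon of circumradius 12; the cone at (9.5, 0) (r1=6.5→r2=2) has section circumradius 5.060 here — a regular 16-gon; the cube at (13.5, 14.5) does not reach this height (z outside [7, 11]); Subtracting the remaining from the first: starting from the r=12 cylinder, the cone at (9.5, 0) partially overlaps it — only the 58.92 mm² overlap (of its 78.38 mm²) is removed, clipping the outline — 1 connected region; the 12.5×25 cube at (-0.5, 1.5) contributes its full rectangle; Subtracting the remaining from the first: starting from that combined region, the 12.5×25 cube at (-0.5, 1.5) partially overlaps it — only the 79.09 mm² overlap (of its 312.50 mm²) is removed, clipping the outline — 1 connected region. Overall, the cross-section is a single solid region. The nearest boundary edge runs (-12.00, 0.00)→(-11.09, 4.59); distance from the point to it = 4.49 mm. The point is inside the cross-section and 4.49 mm from the nearest boundary — more than the 2.4 mm shell width (3 × 0.8), so it's in the infill interior.

infill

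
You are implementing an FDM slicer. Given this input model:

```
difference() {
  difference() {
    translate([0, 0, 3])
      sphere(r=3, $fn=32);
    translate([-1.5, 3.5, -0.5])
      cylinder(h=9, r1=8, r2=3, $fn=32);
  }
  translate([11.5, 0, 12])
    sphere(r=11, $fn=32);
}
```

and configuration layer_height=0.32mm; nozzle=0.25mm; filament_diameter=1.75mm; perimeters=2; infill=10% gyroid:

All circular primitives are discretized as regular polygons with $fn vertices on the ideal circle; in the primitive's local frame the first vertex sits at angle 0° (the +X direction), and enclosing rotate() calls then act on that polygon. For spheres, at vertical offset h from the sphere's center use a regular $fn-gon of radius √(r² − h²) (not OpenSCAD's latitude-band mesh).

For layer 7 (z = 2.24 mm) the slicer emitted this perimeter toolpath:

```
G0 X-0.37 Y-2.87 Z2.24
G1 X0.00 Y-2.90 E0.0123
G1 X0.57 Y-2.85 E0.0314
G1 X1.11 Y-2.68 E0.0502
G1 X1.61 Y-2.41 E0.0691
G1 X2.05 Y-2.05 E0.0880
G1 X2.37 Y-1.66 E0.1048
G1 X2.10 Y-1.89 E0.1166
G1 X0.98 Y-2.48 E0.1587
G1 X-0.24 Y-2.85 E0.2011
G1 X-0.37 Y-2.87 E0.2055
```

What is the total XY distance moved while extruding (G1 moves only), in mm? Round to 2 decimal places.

6.18 mm

Sum the Euclidean lengths of each G1 segment: total = 6.18 mm.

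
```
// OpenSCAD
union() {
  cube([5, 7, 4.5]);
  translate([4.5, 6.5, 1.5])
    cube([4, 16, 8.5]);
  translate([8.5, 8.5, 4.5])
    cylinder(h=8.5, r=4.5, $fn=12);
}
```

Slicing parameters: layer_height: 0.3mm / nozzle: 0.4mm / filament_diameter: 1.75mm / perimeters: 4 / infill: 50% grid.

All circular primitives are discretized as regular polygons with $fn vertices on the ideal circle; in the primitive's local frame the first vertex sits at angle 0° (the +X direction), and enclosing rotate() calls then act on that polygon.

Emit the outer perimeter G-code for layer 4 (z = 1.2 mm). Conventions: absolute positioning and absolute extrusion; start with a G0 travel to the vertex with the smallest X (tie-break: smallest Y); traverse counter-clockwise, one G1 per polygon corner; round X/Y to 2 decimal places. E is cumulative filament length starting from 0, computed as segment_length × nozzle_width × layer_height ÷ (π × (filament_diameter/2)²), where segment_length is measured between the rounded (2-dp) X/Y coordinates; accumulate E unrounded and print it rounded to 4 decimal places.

At z = 1.2 mm: the cube is present — its section is the full 5×7 rectangle; the cube at (4.5, 6.5) does not reach this height (z outside [1.5, 10]); the cylinder at (8.5, 8.5) is not intersected at this z (z outside [4.5, 13]); Merging all regions: only the 5×7 cube is present, so the union is just that shape — 1 connected region. The outline is a single polygon with 4 vertices. Extrusion per mm of travel: 0.4 × 0.3 / (π × 0.875²) = 0.049890. Accumulating E over each segment gives final E = 1.1974.

G0 X0.00 Y0.00 Z1.20
G1 X5.00 Y0.00 E0.2495
G1 X5.00 Y7.00 E0.5987
G1 X0.00 Y7.00 E0.8481
G1 X0.00 Y0.00 E1.1974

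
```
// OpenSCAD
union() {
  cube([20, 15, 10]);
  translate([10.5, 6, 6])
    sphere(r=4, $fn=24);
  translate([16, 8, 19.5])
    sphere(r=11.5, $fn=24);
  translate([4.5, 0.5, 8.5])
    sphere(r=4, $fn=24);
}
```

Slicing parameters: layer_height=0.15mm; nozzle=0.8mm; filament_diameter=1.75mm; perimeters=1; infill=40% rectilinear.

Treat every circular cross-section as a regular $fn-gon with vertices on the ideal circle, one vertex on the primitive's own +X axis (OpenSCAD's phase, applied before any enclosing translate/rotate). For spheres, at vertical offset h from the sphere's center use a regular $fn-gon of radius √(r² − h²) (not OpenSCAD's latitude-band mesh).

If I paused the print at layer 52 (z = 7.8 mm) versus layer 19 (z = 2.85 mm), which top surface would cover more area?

Layer 52 (z = 7.8): the 20×15 cube contributes its full rectangle (area 300.00 mm²); the r=4 sphere at (10.5, 6) contributes a regular 24-gon of circumradius √(4²−1.8²) = 3.572 (area = (24/2)·3.572²·sin(360°/24) = 39.63 mm²); the sphere at (16, 8) is absent (|z−center|=11.700 > r=11.5); the sphere at (4.5, 0.5): section is a regular 24-gon, circumradius = √(r²−h²) = √(4²−0.7²) = 3.938 (area = (24/2)·3.938²·sin(360°/24) = 48.17 mm²); Combining (union): the regions partially overlap — summed areas 387.80 mm² minus the doubly-counted overlap 67.62 mm² gives 320.18 mm² — area = 320.18 mm². So its area = 320.18 mm². Layer 19 (z = 2.85): the cube (footprint 20×15) is included at this height (area 300.00 mm²); the sphere at (10.5, 6): section is a regular 24-gon, circumradius = √(r²−h²) = √(4²−3.15²) = 2.465 (area = (24/2)·2.465²·sin(360°/24) = 18.88 mm²); the sphere at (16, 8) is absent (|z−center|=16.650 > r=11.5); the sphere at (4.5, 0.5) is not intersected at this z (|z−center|=5.650 > r=4); Combining (union): the r=4 sphere at (10.5, 6) lies entirely inside the 20×15 cube, so the union is just the 20×15 cube — area = 300.00 mm². So its area = 300.00 mm². Layer 52 is larger (320.18 vs 300.00 mm²).

layer 52 (z = 7.8 mm)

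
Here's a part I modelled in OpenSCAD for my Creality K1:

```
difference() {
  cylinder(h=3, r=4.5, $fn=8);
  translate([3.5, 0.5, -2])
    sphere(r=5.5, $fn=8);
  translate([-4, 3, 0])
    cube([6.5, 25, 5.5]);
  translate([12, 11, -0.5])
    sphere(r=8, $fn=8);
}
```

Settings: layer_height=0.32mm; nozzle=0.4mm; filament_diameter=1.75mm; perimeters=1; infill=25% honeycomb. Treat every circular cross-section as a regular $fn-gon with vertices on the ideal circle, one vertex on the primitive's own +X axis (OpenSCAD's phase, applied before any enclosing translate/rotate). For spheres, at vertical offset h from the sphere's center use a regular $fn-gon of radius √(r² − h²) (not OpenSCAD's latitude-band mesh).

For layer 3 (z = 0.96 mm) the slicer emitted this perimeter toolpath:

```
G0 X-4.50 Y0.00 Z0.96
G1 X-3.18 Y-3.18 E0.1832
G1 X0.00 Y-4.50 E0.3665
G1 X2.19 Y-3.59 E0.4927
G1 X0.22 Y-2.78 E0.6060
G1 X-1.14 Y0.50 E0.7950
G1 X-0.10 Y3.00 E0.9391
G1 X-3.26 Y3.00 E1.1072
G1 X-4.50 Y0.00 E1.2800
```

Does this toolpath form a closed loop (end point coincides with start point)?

Start point (G0): (-4.50, 0.00). End point (last G1): the path returns to the start — closed.

yes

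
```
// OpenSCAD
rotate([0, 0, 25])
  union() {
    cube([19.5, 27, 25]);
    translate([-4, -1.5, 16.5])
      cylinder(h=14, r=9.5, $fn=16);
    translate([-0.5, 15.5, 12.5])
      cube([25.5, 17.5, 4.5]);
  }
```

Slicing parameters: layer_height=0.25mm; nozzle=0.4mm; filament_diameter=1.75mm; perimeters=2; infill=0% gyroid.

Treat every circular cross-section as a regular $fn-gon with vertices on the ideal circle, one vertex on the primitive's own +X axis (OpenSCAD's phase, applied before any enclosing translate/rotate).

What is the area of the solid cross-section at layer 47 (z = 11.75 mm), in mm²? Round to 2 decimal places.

526.50 mm²

At z = 11.75 mm: the cube (footprint 19.5×27) is included at this height (area 526.50 mm²); the cylinder at (-4, -1.5) is absent (z outside [16.5, 30.5]); the cube at (-0.5, 15.5) is absent (z outside [12.5, 17]); Merging all regions: only the 19.5×27 cube is present, so the union is just that shape — area = 526.50 mm²; (whole slice rotated 25° about Z — lengths, areas and connectivity unchanged). Overall, the cross-section is a single solid region. Net area = 526.50 mm².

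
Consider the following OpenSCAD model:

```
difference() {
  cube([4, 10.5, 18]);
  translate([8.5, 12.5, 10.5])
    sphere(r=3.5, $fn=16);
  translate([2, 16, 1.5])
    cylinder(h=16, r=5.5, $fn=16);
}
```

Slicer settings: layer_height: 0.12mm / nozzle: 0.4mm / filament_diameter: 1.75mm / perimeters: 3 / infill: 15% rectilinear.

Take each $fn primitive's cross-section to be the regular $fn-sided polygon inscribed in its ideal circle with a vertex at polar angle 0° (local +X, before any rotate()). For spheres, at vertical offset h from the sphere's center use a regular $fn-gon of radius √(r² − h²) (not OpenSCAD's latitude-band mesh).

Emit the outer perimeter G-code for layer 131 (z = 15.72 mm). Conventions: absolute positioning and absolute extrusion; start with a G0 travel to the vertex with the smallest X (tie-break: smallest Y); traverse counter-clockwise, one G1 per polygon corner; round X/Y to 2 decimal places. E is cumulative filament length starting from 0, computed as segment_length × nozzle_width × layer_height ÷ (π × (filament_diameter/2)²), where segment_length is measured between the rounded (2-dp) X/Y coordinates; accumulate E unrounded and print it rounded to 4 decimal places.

G0 X0.00 Y0.00 Z15.72
G1 X4.00 Y0.00 E0.0798
G1 X4.00 Y10.50 E0.2894
G1 X0.00 Y10.50 E0.3692
G1 X0.00 Y0.00 E0.5787

At z = 15.72 mm: the cube is present — its section is the full 4×10.5 rectangle; the sphere at (8.5, 12.5) is not intersected at this z (|z−center|=5.220 > r=3.5); the r=5.5 cylinder at (2, 16) gives a regular 16-gon of circumradius 5.5 (constant along its height); Taking the first minus the rest: starting from the 4×10.5 cube, the r=5.5 cylinder at (2, 16) misses the remaining region (no effect) — 1 connected region. The outline is a single polygon with 4 vertices. Extrusion per mm of travel: 0.4 × 0.12 / (π × 0.875²) = 0.019956. Accumulating E over each segment gives final E = 0.5787.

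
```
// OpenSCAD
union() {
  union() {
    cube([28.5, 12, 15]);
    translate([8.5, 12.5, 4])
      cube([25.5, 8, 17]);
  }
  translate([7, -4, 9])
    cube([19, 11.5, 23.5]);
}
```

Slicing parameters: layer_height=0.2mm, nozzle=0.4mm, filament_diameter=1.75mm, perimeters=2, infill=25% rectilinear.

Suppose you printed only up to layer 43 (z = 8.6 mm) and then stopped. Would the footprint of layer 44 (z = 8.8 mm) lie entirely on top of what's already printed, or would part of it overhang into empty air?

Compare the two slices. At z = 8.6: the cube is present — its section is the full 28.5×12 rectangle (area 342.00 mm²); the cube at (8.5, 12.5) is present — its section is the full 25.5×8 rectangle (area 204.00 mm²); Combining (union): the 2 present regions are separate (no shared area or edge), so areas and boundary lengths simply add and each stays a separate island — area = 546.00 mm²; the cube at (7, -4) is absent (z outside [9, 32.5]); Combining (union): only the result so far is present, so the union is just that shape — area = 546.00 mm². At z = 8.8: the 28.5×12 cube contributes its full rectangle (area 342.00 mm²); the cube at (8.5, 12.5) (footprint 25.5×8) is included at this height (area 204.00 mm²); Merging all regions: the 2 present regions are separate (no shared area or edge), so areas and boundary lengths simply add and each stays a separate island — area = 546.00 mm²; the cube at (7, -4) does not reach this height (z outside [9, 32.5]); Taking the union: only that combined region is present, so the union is just that shape — area = 546.00 mm². Checking containment: the cross-section at z = 8.8 is a subset of the cross-section at z = 8.6.

entirely on top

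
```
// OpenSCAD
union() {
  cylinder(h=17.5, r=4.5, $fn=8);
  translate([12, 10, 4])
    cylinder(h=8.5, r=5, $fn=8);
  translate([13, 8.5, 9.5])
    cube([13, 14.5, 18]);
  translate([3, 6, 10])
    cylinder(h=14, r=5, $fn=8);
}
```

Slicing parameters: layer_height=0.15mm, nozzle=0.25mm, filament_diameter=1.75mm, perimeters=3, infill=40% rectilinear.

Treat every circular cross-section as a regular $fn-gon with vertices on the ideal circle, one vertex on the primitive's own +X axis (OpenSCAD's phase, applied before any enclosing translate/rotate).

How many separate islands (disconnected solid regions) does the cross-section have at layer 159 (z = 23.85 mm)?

At z = 23.85 mm: the cylinder does not reach this height (z outside [0, 17.5]); the cylinder at (12, 10) is absent (z outside [4, 12.5]); the cube at (13, 8.5) (footprint 13×14.5) is included at this height; the r=5 cylinder at (3, 6) gives a regular 8-gon of circumradius 5 (constant along its height); Taking the union: the 2 present regions are separate (no shared area or edge), so areas and boundary lengths simply add and each stays a separate island — 2 connected regions. Overall, the cross-section has 2 separate islands. Island count = 2.

2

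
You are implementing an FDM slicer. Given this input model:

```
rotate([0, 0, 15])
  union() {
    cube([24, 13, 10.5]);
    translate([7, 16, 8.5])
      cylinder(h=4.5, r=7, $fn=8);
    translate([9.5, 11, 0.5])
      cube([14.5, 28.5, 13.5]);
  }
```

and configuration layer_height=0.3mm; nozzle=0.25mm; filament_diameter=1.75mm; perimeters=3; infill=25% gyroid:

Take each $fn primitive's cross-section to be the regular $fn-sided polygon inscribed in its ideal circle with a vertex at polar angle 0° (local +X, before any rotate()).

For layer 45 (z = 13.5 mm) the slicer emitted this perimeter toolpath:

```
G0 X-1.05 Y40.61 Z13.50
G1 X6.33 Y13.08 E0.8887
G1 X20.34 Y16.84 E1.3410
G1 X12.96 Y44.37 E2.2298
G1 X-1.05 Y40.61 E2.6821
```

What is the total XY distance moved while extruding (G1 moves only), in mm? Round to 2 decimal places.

86.02 mm

Sum the Euclidean lengths of each G1 segment: total = 86.02 mm.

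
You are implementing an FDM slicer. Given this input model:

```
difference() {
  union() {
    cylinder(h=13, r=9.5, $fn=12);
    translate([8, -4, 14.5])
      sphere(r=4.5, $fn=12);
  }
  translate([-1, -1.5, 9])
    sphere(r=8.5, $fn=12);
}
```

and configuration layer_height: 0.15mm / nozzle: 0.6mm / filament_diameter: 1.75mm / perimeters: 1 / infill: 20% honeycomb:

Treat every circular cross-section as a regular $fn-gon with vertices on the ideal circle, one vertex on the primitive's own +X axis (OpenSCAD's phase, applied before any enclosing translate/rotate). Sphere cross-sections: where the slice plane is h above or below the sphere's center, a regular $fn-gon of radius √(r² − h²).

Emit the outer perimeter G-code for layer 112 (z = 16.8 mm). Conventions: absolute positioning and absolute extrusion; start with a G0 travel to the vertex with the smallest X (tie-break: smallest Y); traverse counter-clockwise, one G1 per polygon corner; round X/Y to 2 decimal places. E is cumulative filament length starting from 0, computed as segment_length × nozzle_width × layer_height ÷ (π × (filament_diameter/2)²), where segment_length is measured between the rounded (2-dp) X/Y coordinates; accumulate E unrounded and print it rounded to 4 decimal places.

G0 X4.13 Y-4.00 Z16.80
G1 X4.65 Y-5.93 E0.0748
G1 X6.07 Y-7.35 E0.1499
G1 X8.00 Y-7.87 E0.2247
G1 X9.93 Y-7.35 E0.2995
G1 X11.35 Y-5.93 E0.3747
G1 X11.87 Y-4.00 E0.4494
G1 X11.35 Y-2.07 E0.5242
G1 X9.93 Y-0.65 E0.5994
G1 X8.00 Y-0.13 E0.6742
G1 X6.07 Y-0.65 E0.7490
G1 X4.65 Y-2.07 E0.8241
G1 X4.13 Y-4.00 E0.8989

At z = 16.8 mm: the cylinder is absent (z outside [0, 13]); the sphere at (8, -4): section is a regular 12-gon, circumradius = √(r²−h²) = √(4.5²−2.3²) = 3.868; Combining (union): only the r=4.5 sphere at (8, -4) is present, so the union is just that shape — 1 connected region; the r=8.5 sphere at (-1, -1.5) slices to a regular 12-gon of circumradius 3.378 (√(r²−h²) with h=7.8 from center); Taking the first minus the rest: starting from the result so far, the r=8.5 sphere at (-1, -1.5) misses the remaining region (no effect) — 1 connected region. The outline is a single polygon with 12 vertices. Extrusion per mm of travel: 0.6 × 0.15 / (π × 0.875²) = 0.037418. Accumulating E over each segment gives final E = 0.8989.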